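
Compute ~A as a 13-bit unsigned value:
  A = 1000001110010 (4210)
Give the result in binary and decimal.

Flip each bit (0->1, 1->0):
  1000001110010
  0111110001101

Answer: 0111110001101 (3981)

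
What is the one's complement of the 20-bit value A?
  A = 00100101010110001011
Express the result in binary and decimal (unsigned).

Flip each bit (0->1, 1->0):
  00100101010110001011
  11011010101001110100

Answer: 11011010101001110100 (895604)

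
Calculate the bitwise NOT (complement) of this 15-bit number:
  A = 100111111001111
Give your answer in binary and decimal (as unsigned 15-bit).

Flip each bit (0->1, 1->0):
  100111111001111
  011000000110000

Answer: 011000000110000 (12336)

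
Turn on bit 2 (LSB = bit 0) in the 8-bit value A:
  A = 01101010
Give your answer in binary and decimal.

Mask = 1 << 2 = 00000100
Bit 2 of A is 0, so OR-ing with the mask flips it to 1.
  01101010
| 00000100
----------
  01101110

Answer: 01101110 (110)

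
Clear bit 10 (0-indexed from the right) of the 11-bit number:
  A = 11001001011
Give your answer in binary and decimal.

Mask = ~(1 << 10) = 01111111111
Bit 10 of A is 1, so AND-ing with the mask clears it to 0.
  11001001011
& 01111111111
-------------
  01001001011

Answer: 01001001011 (587)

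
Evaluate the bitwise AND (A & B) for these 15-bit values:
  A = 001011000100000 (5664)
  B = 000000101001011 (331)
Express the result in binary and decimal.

Apply & to each column (1 only where both bits are 1):
  001011000100000
& 000000101001011
-----------------
  000000000000000

Answer: 000000000000000 (0)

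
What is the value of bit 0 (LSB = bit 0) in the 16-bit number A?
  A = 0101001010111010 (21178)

Bit 0 is the 1st from the right.
  0101001010111010
                 ^
That bit is 0.

Answer: 0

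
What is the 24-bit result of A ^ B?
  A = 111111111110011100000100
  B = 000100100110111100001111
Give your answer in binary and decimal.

Apply ^ to each column (1 where bits differ):
  111111111110011100000100
^ 000100100110111100001111
--------------------------
  111011011000100000001011

Answer: 111011011000100000001011 (15566859)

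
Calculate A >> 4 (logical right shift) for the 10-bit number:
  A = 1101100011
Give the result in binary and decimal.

Logical shift right by 4: drop the bottom 4 bit(s), prepend 4 zero(s) on the left.
  1101100011  ->  keep [110110], discard [0011], prepend 0000
= 0000110110

Answer: 0000110110 (54)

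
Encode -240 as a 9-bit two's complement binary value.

1. Binary of +240:  011110000
2. Invert bits:     100001111
3. Add 1:           100010000

Answer: 100010000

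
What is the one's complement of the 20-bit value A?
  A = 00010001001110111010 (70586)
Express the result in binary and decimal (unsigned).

Flip each bit (0->1, 1->0):
  00010001001110111010
  11101110110001000101

Answer: 11101110110001000101 (977989)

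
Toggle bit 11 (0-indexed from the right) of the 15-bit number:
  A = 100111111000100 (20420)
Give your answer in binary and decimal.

Mask = 1 << 11 = 000100000000000
Bit 11 of A is 1; XOR with the mask flips it to 0.
  100111111000100
^ 000100000000000
-----------------
  100011111000100

Answer: 100011111000100 (18372)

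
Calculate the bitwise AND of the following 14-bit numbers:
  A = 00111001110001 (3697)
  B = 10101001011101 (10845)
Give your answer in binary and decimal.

Apply & to each column (1 only where both bits are 1):
  00111001110001
& 10101001011101
----------------
  00101001010001

Answer: 00101001010001 (2641)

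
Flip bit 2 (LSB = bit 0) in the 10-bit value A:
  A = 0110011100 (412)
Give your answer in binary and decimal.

Mask = 1 << 2 = 0000000100
Bit 2 of A is 1; XOR with the mask flips it to 0.
  0110011100
^ 0000000100
------------
  0110011000

Answer: 0110011000 (408)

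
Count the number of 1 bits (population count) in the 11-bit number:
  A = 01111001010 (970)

01111001010
1-bits at positions (from bit 0 = LSB): 1, 3, 6, 7, 8, 9
Count = 6

Answer: 6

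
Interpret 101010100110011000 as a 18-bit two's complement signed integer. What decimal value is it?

MSB is 1, so the value is negative. Find the magnitude:
1. Invert bits:  010101011001100111
2. Add 1:        010101011001101000  = 87656
3. Apply sign:   -87656

Answer: -87656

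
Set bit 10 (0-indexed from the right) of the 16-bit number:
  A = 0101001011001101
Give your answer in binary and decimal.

Mask = 1 << 10 = 0000010000000000
Bit 10 of A is 0, so OR-ing with the mask flips it to 1.
  0101001011001101
| 0000010000000000
------------------
  0101011011001101

Answer: 0101011011001101 (22221)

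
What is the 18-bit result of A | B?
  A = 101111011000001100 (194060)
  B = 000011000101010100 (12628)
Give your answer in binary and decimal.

Apply | to each column (1 where either bit is 1):
  101111011000001100
| 000011000101010100
--------------------
  101111011101011100

Answer: 101111011101011100 (194396)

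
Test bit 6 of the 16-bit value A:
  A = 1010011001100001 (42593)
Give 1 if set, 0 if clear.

Bit 6 is the 7th from the right.
  1010011001100001
           ^
That bit is 1.

Answer: 1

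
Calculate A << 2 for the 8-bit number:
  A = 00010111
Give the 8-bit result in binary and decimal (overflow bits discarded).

Shift left by 2: drop the top 2 bit(s), append 2 zero(s) on the right.
  00010111  ->  discard [00], keep [010111], append 00
= 01011100

Answer: 01011100 (92)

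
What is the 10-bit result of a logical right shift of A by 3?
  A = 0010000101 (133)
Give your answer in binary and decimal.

Logical shift right by 3: drop the bottom 3 bit(s), prepend 3 zero(s) on the left.
  0010000101  ->  keep [0010000], discard [101], prepend 000
= 0000010000

Answer: 0000010000 (16)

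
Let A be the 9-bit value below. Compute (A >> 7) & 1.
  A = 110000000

Bit 7 is the 8th from the right.
  110000000
   ^
That bit is 1.

Answer: 1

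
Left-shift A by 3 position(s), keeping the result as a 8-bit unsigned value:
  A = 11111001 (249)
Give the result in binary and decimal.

Shift left by 3: drop the top 3 bit(s), append 3 zero(s) on the right.
  11111001  ->  discard [111], keep [11001], append 000
= 11001000

Answer: 11001000 (200)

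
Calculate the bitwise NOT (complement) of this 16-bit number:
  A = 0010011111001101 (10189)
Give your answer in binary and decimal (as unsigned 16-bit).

Flip each bit (0->1, 1->0):
  0010011111001101
  1101100000110010

Answer: 1101100000110010 (55346)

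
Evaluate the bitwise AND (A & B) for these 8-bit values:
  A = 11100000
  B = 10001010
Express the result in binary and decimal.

Apply & to each column (1 only where both bits are 1):
  11100000
& 10001010
----------
  10000000

Answer: 10000000 (128)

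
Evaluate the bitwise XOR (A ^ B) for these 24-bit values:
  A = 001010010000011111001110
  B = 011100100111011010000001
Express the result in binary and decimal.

Apply ^ to each column (1 where bits differ):
  001010010000011111001110
^ 011100100111011010000001
--------------------------
  010110110111000101001111

Answer: 010110110111000101001111 (5992783)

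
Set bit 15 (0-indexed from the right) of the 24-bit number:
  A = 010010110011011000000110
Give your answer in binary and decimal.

Mask = 1 << 15 = 000000001000000000000000
Bit 15 of A is 0, so OR-ing with the mask flips it to 1.
  010010110011011000000110
| 000000001000000000000000
--------------------------
  010010111011011000000110

Answer: 010010111011011000000110 (4961798)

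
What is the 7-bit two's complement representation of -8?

1. Binary of +8:  0001000
2. Invert bits:     1110111
3. Add 1:           1111000

Answer: 1111000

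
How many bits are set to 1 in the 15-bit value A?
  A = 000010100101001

000010100101001
1-bits at positions (from bit 0 = LSB): 0, 3, 5, 8, 10
Count = 5

Answer: 5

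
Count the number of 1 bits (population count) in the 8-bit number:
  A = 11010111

11010111
1-bits at positions (from bit 0 = LSB): 0, 1, 2, 4, 6, 7
Count = 6

Answer: 6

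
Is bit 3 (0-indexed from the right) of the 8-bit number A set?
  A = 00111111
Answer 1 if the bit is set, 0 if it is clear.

Bit 3 is the 4th from the right.
  00111111
      ^
That bit is 1.

Answer: 1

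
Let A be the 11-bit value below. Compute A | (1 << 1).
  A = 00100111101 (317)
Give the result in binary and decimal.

Mask = 1 << 1 = 00000000010
Bit 1 of A is 0, so OR-ing with the mask flips it to 1.
  00100111101
| 00000000010
-------------
  00100111111

Answer: 00100111111 (319)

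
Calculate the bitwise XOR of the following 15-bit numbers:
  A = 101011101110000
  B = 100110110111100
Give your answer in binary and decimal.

Apply ^ to each column (1 where bits differ):
  101011101110000
^ 100110110111100
-----------------
  001101011001100

Answer: 001101011001100 (6860)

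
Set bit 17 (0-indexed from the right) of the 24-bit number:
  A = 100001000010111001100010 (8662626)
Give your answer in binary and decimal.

Mask = 1 << 17 = 000000100000000000000000
Bit 17 of A is 0, so OR-ing with the mask flips it to 1.
  100001000010111001100010
| 000000100000000000000000
--------------------------
  100001100010111001100010

Answer: 100001100010111001100010 (8793698)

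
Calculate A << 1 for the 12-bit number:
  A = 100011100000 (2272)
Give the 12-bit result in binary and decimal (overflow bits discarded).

Shift left by 1: drop the top 1 bit(s), append 1 zero(s) on the right.
  100011100000  ->  discard [1], keep [00011100000], append 0
= 000111000000

Answer: 000111000000 (448)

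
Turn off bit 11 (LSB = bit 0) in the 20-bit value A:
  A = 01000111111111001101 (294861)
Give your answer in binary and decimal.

Mask = ~(1 << 11) = 11111111011111111111
Bit 11 of A is 1, so AND-ing with the mask clears it to 0.
  01000111111111001101
& 11111111011111111111
----------------------
  01000111011111001101

Answer: 01000111011111001101 (292813)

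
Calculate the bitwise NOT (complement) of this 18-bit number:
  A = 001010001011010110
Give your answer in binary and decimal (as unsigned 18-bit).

Flip each bit (0->1, 1->0):
  001010001011010110
  110101110100101001

Answer: 110101110100101001 (220457)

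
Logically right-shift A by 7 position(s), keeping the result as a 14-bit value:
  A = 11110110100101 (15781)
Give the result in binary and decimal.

Logical shift right by 7: drop the bottom 7 bit(s), prepend 7 zero(s) on the left.
  11110110100101  ->  keep [1111011], discard [0100101], prepend 0000000
= 00000001111011

Answer: 00000001111011 (123)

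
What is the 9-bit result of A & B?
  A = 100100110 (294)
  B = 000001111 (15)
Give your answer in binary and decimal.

Apply & to each column (1 only where both bits are 1):
  100100110
& 000001111
-----------
  000000110

Answer: 000000110 (6)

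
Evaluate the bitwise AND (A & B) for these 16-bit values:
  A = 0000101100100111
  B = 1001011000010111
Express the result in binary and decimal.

Apply & to each column (1 only where both bits are 1):
  0000101100100111
& 1001011000010111
------------------
  0000001000000111

Answer: 0000001000000111 (519)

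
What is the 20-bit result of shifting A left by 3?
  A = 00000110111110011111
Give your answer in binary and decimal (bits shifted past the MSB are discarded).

Shift left by 3: drop the top 3 bit(s), append 3 zero(s) on the right.
  00000110111110011111  ->  discard [000], keep [00110111110011111], append 000
= 00110111110011111000

Answer: 00110111110011111000 (228600)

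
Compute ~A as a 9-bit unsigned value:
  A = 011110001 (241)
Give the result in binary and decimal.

Flip each bit (0->1, 1->0):
  011110001
  100001110

Answer: 100001110 (270)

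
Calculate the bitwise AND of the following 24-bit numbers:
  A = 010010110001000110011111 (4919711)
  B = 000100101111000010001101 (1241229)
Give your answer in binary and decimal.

Apply & to each column (1 only where both bits are 1):
  010010110001000110011111
& 000100101111000010001101
--------------------------
  000000100001000010001101

Answer: 000000100001000010001101 (135309)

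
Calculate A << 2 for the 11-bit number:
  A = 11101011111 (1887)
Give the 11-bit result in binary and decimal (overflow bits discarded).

Shift left by 2: drop the top 2 bit(s), append 2 zero(s) on the right.
  11101011111  ->  discard [11], keep [101011111], append 00
= 10101111100

Answer: 10101111100 (1404)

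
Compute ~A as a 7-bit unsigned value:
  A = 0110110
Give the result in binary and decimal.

Flip each bit (0->1, 1->0):
  0110110
  1001001

Answer: 1001001 (73)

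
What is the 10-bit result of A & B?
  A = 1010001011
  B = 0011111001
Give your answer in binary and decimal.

Apply & to each column (1 only where both bits are 1):
  1010001011
& 0011111001
------------
  0010001001

Answer: 0010001001 (137)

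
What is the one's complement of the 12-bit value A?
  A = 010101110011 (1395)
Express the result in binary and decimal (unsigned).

Flip each bit (0->1, 1->0):
  010101110011
  101010001100

Answer: 101010001100 (2700)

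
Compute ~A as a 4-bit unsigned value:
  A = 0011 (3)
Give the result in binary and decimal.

Flip each bit (0->1, 1->0):
  0011
  1100

Answer: 1100 (12)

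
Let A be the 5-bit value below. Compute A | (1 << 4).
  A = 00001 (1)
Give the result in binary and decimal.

Mask = 1 << 4 = 10000
Bit 4 of A is 0, so OR-ing with the mask flips it to 1.
  00001
| 10000
-------
  10001

Answer: 10001 (17)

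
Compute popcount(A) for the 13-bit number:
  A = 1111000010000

1111000010000
1-bits at positions (from bit 0 = LSB): 4, 9, 10, 11, 12
Count = 5

Answer: 5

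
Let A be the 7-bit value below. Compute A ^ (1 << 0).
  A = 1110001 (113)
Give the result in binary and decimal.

Mask = 1 << 0 = 0000001
Bit 0 of A is 1; XOR with the mask flips it to 0.
  1110001
^ 0000001
---------
  1110000

Answer: 1110000 (112)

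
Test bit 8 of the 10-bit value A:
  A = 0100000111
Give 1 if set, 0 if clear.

Bit 8 is the 9th from the right.
  0100000111
   ^
That bit is 1.

Answer: 1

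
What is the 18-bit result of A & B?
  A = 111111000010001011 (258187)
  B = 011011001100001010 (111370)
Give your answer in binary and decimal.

Apply & to each column (1 only where both bits are 1):
  111111000010001011
& 011011001100001010
--------------------
  011011000000001010

Answer: 011011000000001010 (110602)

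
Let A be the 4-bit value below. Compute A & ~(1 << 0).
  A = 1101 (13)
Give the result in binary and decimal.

Mask = ~(1 << 0) = 1110
Bit 0 of A is 1, so AND-ing with the mask clears it to 0.
  1101
& 1110
------
  1100

Answer: 1100 (12)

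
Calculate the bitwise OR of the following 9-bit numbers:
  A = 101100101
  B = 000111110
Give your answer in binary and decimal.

Apply | to each column (1 where either bit is 1):
  101100101
| 000111110
-----------
  101111111

Answer: 101111111 (383)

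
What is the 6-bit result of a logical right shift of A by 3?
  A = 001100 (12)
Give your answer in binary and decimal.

Logical shift right by 3: drop the bottom 3 bit(s), prepend 3 zero(s) on the left.
  001100  ->  keep [001], discard [100], prepend 000
= 000001

Answer: 000001 (1)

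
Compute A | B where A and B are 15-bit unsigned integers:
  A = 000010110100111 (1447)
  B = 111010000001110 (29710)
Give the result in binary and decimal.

Apply | to each column (1 where either bit is 1):
  000010110100111
| 111010000001110
-----------------
  111010110101111

Answer: 111010110101111 (30127)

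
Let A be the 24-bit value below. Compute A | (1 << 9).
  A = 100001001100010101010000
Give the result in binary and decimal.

Mask = 1 << 9 = 000000000000001000000000
Bit 9 of A is 0, so OR-ing with the mask flips it to 1.
  100001001100010101010000
| 000000000000001000000000
--------------------------
  100001001100011101010000

Answer: 100001001100011101010000 (8701776)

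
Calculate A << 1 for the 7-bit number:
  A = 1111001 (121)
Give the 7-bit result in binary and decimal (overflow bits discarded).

Shift left by 1: drop the top 1 bit(s), append 1 zero(s) on the right.
  1111001  ->  discard [1], keep [111001], append 0
= 1110010

Answer: 1110010 (114)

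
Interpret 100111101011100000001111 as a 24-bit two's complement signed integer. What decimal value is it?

MSB is 1, so the value is negative. Find the magnitude:
1. Invert bits:  011000010100011111110000
2. Add 1:        011000010100011111110001  = 6375409
3. Apply sign:   -6375409

Answer: -6375409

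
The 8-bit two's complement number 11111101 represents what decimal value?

MSB is 1, so the value is negative. Find the magnitude:
1. Invert bits:  00000010
2. Add 1:        00000011  = 3
3. Apply sign:   -3

Answer: -3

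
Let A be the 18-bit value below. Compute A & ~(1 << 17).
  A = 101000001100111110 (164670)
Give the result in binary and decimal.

Mask = ~(1 << 17) = 011111111111111111
Bit 17 of A is 1, so AND-ing with the mask clears it to 0.
  101000001100111110
& 011111111111111111
--------------------
  001000001100111110

Answer: 001000001100111110 (33598)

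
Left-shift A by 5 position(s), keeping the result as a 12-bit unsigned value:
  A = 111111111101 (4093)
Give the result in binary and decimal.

Shift left by 5: drop the top 5 bit(s), append 5 zero(s) on the right.
  111111111101  ->  discard [11111], keep [1111101], append 00000
= 111110100000

Answer: 111110100000 (4000)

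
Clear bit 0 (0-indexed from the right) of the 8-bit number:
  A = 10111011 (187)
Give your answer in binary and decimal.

Mask = ~(1 << 0) = 11111110
Bit 0 of A is 1, so AND-ing with the mask clears it to 0.
  10111011
& 11111110
----------
  10111010

Answer: 10111010 (186)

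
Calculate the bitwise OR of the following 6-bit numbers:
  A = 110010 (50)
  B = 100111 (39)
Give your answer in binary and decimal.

Apply | to each column (1 where either bit is 1):
  110010
| 100111
--------
  110111

Answer: 110111 (55)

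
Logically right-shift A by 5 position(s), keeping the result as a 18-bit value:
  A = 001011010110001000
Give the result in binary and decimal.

Logical shift right by 5: drop the bottom 5 bit(s), prepend 5 zero(s) on the left.
  001011010110001000  ->  keep [0010110101100], discard [01000], prepend 00000
= 000000010110101100

Answer: 000000010110101100 (1452)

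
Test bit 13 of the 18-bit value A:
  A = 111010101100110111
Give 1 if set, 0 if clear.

Bit 13 is the 14th from the right.
  111010101100110111
      ^
That bit is 1.

Answer: 1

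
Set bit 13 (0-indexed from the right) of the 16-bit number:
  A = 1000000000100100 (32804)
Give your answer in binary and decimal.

Mask = 1 << 13 = 0010000000000000
Bit 13 of A is 0, so OR-ing with the mask flips it to 1.
  1000000000100100
| 0010000000000000
------------------
  1010000000100100

Answer: 1010000000100100 (40996)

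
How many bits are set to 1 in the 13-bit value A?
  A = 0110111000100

0110111000100
1-bits at positions (from bit 0 = LSB): 2, 6, 7, 8, 10, 11
Count = 6

Answer: 6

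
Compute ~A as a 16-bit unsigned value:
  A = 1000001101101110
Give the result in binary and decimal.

Flip each bit (0->1, 1->0):
  1000001101101110
  0111110010010001

Answer: 0111110010010001 (31889)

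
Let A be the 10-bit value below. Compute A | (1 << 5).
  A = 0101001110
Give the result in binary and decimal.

Mask = 1 << 5 = 0000100000
Bit 5 of A is 0, so OR-ing with the mask flips it to 1.
  0101001110
| 0000100000
------------
  0101101110

Answer: 0101101110 (366)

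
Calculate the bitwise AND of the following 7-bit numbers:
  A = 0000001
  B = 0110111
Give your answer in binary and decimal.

Apply & to each column (1 only where both bits are 1):
  0000001
& 0110111
---------
  0000001

Answer: 0000001 (1)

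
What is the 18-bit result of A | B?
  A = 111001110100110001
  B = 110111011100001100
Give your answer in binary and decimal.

Apply | to each column (1 where either bit is 1):
  111001110100110001
| 110111011100001100
--------------------
  111111111100111101

Answer: 111111111100111101 (261949)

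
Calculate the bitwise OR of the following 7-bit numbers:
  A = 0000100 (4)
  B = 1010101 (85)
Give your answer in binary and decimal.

Apply | to each column (1 where either bit is 1):
  0000100
| 1010101
---------
  1010101

Answer: 1010101 (85)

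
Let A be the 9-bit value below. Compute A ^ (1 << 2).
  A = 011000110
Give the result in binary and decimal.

Mask = 1 << 2 = 000000100
Bit 2 of A is 1; XOR with the mask flips it to 0.
  011000110
^ 000000100
-----------
  011000010

Answer: 011000010 (194)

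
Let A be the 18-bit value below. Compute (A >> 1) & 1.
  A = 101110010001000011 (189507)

Bit 1 is the 2nd from the right.
  101110010001000011
                  ^
That bit is 1.

Answer: 1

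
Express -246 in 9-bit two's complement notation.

1. Binary of +246:  011110110
2. Invert bits:     100001001
3. Add 1:           100001010

Answer: 100001010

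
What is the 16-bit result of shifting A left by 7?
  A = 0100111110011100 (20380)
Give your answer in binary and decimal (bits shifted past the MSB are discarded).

Shift left by 7: drop the top 7 bit(s), append 7 zero(s) on the right.
  0100111110011100  ->  discard [0100111], keep [110011100], append 0000000
= 1100111000000000

Answer: 1100111000000000 (52736)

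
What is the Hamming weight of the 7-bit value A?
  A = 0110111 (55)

0110111
1-bits at positions (from bit 0 = LSB): 0, 1, 2, 4, 5
Count = 5

Answer: 5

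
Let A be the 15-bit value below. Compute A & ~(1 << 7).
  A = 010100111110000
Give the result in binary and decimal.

Mask = ~(1 << 7) = 111111101111111
Bit 7 of A is 1, so AND-ing with the mask clears it to 0.
  010100111110000
& 111111101111111
-----------------
  010100101110000

Answer: 010100101110000 (10608)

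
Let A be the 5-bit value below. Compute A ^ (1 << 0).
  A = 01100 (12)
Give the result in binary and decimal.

Mask = 1 << 0 = 00001
Bit 0 of A is 0; XOR with the mask flips it to 1.
  01100
^ 00001
-------
  01101

Answer: 01101 (13)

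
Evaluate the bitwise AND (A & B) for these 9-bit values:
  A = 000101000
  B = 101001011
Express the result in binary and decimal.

Apply & to each column (1 only where both bits are 1):
  000101000
& 101001011
-----------
  000001000

Answer: 000001000 (8)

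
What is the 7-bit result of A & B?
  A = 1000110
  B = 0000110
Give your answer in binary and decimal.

Apply & to each column (1 only where both bits are 1):
  1000110
& 0000110
---------
  0000110

Answer: 0000110 (6)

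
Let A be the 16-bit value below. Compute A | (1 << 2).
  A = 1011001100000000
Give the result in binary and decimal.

Mask = 1 << 2 = 0000000000000100
Bit 2 of A is 0, so OR-ing with the mask flips it to 1.
  1011001100000000
| 0000000000000100
------------------
  1011001100000100

Answer: 1011001100000100 (45828)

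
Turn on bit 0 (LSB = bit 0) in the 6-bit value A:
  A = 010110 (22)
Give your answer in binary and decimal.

Mask = 1 << 0 = 000001
Bit 0 of A is 0, so OR-ing with the mask flips it to 1.
  010110
| 000001
--------
  010111

Answer: 010111 (23)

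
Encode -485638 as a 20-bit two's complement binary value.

1. Binary of +485638:  01110110100100000110
2. Invert bits:     10001001011011111001
3. Add 1:           10001001011011111010

Answer: 10001001011011111010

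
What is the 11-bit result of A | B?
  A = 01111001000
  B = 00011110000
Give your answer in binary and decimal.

Apply | to each column (1 where either bit is 1):
  01111001000
| 00011110000
-------------
  01111111000

Answer: 01111111000 (1016)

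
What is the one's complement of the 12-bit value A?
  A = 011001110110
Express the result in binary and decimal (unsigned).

Flip each bit (0->1, 1->0):
  011001110110
  100110001001

Answer: 100110001001 (2441)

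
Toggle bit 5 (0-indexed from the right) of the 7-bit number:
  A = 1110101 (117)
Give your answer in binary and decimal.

Mask = 1 << 5 = 0100000
Bit 5 of A is 1; XOR with the mask flips it to 0.
  1110101
^ 0100000
---------
  1010101

Answer: 1010101 (85)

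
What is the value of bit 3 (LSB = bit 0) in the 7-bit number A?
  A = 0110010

Bit 3 is the 4th from the right.
  0110010
     ^
That bit is 0.

Answer: 0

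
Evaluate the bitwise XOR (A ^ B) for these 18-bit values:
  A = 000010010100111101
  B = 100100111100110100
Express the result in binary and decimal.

Apply ^ to each column (1 where bits differ):
  000010010100111101
^ 100100111100110100
--------------------
  100110101000001001

Answer: 100110101000001001 (158217)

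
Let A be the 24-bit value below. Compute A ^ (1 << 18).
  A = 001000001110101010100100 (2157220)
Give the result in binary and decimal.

Mask = 1 << 18 = 000001000000000000000000
Bit 18 of A is 0; XOR with the mask flips it to 1.
  001000001110101010100100
^ 000001000000000000000000
--------------------------
  001001001110101010100100

Answer: 001001001110101010100100 (2419364)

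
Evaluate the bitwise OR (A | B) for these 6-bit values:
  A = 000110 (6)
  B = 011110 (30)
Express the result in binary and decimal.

Apply | to each column (1 where either bit is 1):
  000110
| 011110
--------
  011110

Answer: 011110 (30)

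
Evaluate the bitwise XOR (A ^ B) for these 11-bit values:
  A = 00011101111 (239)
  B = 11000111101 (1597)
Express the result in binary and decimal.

Apply ^ to each column (1 where bits differ):
  00011101111
^ 11000111101
-------------
  11011010010

Answer: 11011010010 (1746)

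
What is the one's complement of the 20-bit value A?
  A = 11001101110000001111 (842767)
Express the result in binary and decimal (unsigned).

Flip each bit (0->1, 1->0):
  11001101110000001111
  00110010001111110000

Answer: 00110010001111110000 (205808)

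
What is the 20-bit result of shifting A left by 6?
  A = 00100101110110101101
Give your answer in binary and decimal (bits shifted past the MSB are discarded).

Shift left by 6: drop the top 6 bit(s), append 6 zero(s) on the right.
  00100101110110101101  ->  discard [001001], keep [01110110101101], append 000000
= 01110110101101000000

Answer: 01110110101101000000 (486208)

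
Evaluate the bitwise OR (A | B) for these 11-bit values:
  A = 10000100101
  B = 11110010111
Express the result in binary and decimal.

Apply | to each column (1 where either bit is 1):
  10000100101
| 11110010111
-------------
  11110110111

Answer: 11110110111 (1975)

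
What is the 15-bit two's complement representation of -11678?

1. Binary of +11678:  010110110011110
2. Invert bits:     101001001100001
3. Add 1:           101001001100010

Answer: 101001001100010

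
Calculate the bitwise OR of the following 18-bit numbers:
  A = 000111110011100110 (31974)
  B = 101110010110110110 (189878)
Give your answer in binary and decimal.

Apply | to each column (1 where either bit is 1):
  000111110011100110
| 101110010110110110
--------------------
  101111110111110110

Answer: 101111110111110110 (196086)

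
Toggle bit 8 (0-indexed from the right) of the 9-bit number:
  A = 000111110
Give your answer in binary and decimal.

Mask = 1 << 8 = 100000000
Bit 8 of A is 0; XOR with the mask flips it to 1.
  000111110
^ 100000000
-----------
  100111110

Answer: 100111110 (318)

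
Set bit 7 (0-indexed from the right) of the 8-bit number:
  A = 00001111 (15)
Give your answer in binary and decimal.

Mask = 1 << 7 = 10000000
Bit 7 of A is 0, so OR-ing with the mask flips it to 1.
  00001111
| 10000000
----------
  10001111

Answer: 10001111 (143)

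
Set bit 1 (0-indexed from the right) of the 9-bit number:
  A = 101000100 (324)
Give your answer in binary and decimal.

Mask = 1 << 1 = 000000010
Bit 1 of A is 0, so OR-ing with the mask flips it to 1.
  101000100
| 000000010
-----------
  101000110

Answer: 101000110 (326)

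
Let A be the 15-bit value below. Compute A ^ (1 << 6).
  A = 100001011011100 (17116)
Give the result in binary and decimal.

Mask = 1 << 6 = 000000001000000
Bit 6 of A is 1; XOR with the mask flips it to 0.
  100001011011100
^ 000000001000000
-----------------
  100001010011100

Answer: 100001010011100 (17052)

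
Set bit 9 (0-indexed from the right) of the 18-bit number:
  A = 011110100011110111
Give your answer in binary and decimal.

Mask = 1 << 9 = 000000001000000000
Bit 9 of A is 0, so OR-ing with the mask flips it to 1.
  011110100011110111
| 000000001000000000
--------------------
  011110101011110111

Answer: 011110101011110111 (125687)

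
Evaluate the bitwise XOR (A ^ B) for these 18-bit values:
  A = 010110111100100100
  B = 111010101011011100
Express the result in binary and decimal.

Apply ^ to each column (1 where bits differ):
  010110111100100100
^ 111010101011011100
--------------------
  101100010111111000

Answer: 101100010111111000 (181752)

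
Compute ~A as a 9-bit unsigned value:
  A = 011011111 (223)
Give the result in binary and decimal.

Flip each bit (0->1, 1->0):
  011011111
  100100000

Answer: 100100000 (288)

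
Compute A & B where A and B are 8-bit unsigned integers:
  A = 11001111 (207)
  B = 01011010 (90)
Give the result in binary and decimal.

Apply & to each column (1 only where both bits are 1):
  11001111
& 01011010
----------
  01001010

Answer: 01001010 (74)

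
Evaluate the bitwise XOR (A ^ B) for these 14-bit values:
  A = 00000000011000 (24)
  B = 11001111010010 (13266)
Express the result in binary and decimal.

Apply ^ to each column (1 where bits differ):
  00000000011000
^ 11001111010010
----------------
  11001111001010

Answer: 11001111001010 (13258)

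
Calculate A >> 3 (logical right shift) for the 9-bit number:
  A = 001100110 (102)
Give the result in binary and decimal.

Logical shift right by 3: drop the bottom 3 bit(s), prepend 3 zero(s) on the left.
  001100110  ->  keep [001100], discard [110], prepend 000
= 000001100

Answer: 000001100 (12)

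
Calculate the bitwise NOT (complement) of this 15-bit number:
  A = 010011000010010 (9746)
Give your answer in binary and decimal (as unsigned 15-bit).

Flip each bit (0->1, 1->0):
  010011000010010
  101100111101101

Answer: 101100111101101 (23021)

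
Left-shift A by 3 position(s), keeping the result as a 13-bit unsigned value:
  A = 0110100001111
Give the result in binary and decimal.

Shift left by 3: drop the top 3 bit(s), append 3 zero(s) on the right.
  0110100001111  ->  discard [011], keep [0100001111], append 000
= 0100001111000

Answer: 0100001111000 (2168)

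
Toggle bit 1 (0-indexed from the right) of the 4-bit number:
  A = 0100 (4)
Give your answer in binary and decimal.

Mask = 1 << 1 = 0010
Bit 1 of A is 0; XOR with the mask flips it to 1.
  0100
^ 0010
------
  0110

Answer: 0110 (6)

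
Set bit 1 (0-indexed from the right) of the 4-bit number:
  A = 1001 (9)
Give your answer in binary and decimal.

Mask = 1 << 1 = 0010
Bit 1 of A is 0, so OR-ing with the mask flips it to 1.
  1001
| 0010
------
  1011

Answer: 1011 (11)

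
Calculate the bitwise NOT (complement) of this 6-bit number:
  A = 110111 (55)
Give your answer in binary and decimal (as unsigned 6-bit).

Flip each bit (0->1, 1->0):
  110111
  001000

Answer: 001000 (8)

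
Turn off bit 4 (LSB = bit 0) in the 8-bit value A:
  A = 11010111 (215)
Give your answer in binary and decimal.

Mask = ~(1 << 4) = 11101111
Bit 4 of A is 1, so AND-ing with the mask clears it to 0.
  11010111
& 11101111
----------
  11000111

Answer: 11000111 (199)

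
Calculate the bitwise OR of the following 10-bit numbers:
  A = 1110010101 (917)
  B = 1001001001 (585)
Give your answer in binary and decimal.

Apply | to each column (1 where either bit is 1):
  1110010101
| 1001001001
------------
  1111011101

Answer: 1111011101 (989)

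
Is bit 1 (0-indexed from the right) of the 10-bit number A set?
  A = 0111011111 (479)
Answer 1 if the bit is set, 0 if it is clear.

Bit 1 is the 2nd from the right.
  0111011111
          ^
That bit is 1.

Answer: 1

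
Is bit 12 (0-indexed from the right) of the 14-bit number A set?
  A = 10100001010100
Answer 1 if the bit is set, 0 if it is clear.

Bit 12 is the 13th from the right.
  10100001010100
   ^
That bit is 0.

Answer: 0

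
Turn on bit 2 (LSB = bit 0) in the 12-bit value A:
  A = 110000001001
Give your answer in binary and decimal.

Mask = 1 << 2 = 000000000100
Bit 2 of A is 0, so OR-ing with the mask flips it to 1.
  110000001001
| 000000000100
--------------
  110000001101

Answer: 110000001101 (3085)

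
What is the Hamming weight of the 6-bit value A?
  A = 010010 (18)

010010
1-bits at positions (from bit 0 = LSB): 1, 4
Count = 2

Answer: 2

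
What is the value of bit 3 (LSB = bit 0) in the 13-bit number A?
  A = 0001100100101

Bit 3 is the 4th from the right.
  0001100100101
           ^
That bit is 0.

Answer: 0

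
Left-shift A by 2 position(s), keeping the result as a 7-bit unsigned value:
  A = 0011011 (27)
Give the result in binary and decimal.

Shift left by 2: drop the top 2 bit(s), append 2 zero(s) on the right.
  0011011  ->  discard [00], keep [11011], append 00
= 1101100

Answer: 1101100 (108)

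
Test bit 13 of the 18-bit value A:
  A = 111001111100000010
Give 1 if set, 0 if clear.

Bit 13 is the 14th from the right.
  111001111100000010
      ^
That bit is 0.

Answer: 0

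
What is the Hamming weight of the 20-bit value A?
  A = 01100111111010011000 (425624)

01100111111010011000
1-bits at positions (from bit 0 = LSB): 3, 4, 7, 9, 10, 11, 12, 13, 14, 17, 18
Count = 11

Answer: 11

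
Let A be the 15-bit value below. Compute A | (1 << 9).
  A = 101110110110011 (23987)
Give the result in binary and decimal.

Mask = 1 << 9 = 000001000000000
Bit 9 of A is 0, so OR-ing with the mask flips it to 1.
  101110110110011
| 000001000000000
-----------------
  101111110110011

Answer: 101111110110011 (24499)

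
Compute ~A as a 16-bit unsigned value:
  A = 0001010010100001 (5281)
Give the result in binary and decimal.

Flip each bit (0->1, 1->0):
  0001010010100001
  1110101101011110

Answer: 1110101101011110 (60254)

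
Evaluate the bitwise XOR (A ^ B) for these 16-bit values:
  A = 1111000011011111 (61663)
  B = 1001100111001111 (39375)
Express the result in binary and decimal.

Apply ^ to each column (1 where bits differ):
  1111000011011111
^ 1001100111001111
------------------
  0110100100010000

Answer: 0110100100010000 (26896)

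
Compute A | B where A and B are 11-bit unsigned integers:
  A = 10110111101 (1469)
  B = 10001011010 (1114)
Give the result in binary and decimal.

Apply | to each column (1 where either bit is 1):
  10110111101
| 10001011010
-------------
  10111111111

Answer: 10111111111 (1535)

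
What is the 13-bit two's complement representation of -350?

1. Binary of +350:  0000101011110
2. Invert bits:     1111010100001
3. Add 1:           1111010100010

Answer: 1111010100010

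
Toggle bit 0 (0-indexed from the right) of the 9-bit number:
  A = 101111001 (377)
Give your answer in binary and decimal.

Mask = 1 << 0 = 000000001
Bit 0 of A is 1; XOR with the mask flips it to 0.
  101111001
^ 000000001
-----------
  101111000

Answer: 101111000 (376)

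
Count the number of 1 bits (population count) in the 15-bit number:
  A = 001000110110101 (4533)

001000110110101
1-bits at positions (from bit 0 = LSB): 0, 2, 4, 5, 7, 8, 12
Count = 7

Answer: 7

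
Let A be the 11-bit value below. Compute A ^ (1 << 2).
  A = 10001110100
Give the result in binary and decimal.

Mask = 1 << 2 = 00000000100
Bit 2 of A is 1; XOR with the mask flips it to 0.
  10001110100
^ 00000000100
-------------
  10001110000

Answer: 10001110000 (1136)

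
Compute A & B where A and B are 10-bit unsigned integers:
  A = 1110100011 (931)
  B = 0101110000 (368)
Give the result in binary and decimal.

Apply & to each column (1 only where both bits are 1):
  1110100011
& 0101110000
------------
  0100100000

Answer: 0100100000 (288)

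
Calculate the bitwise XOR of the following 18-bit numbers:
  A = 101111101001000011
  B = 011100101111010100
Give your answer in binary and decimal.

Apply ^ to each column (1 where bits differ):
  101111101001000011
^ 011100101111010100
--------------------
  110011000110010111

Answer: 110011000110010111 (209303)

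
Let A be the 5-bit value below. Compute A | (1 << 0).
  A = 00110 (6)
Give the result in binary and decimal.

Mask = 1 << 0 = 00001
Bit 0 of A is 0, so OR-ing with the mask flips it to 1.
  00110
| 00001
-------
  00111

Answer: 00111 (7)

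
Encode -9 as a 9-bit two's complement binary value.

1. Binary of +9:  000001001
2. Invert bits:     111110110
3. Add 1:           111110111

Answer: 111110111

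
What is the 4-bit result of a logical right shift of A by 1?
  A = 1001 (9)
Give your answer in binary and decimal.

Logical shift right by 1: drop the bottom 1 bit(s), prepend 1 zero(s) on the left.
  1001  ->  keep [100], discard [1], prepend 0
= 0100

Answer: 0100 (4)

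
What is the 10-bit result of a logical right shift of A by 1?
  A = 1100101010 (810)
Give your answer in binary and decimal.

Logical shift right by 1: drop the bottom 1 bit(s), prepend 1 zero(s) on the left.
  1100101010  ->  keep [110010101], discard [0], prepend 0
= 0110010101

Answer: 0110010101 (405)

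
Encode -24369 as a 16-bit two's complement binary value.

1. Binary of +24369:  0101111100110001
2. Invert bits:     1010000011001110
3. Add 1:           1010000011001111

Answer: 1010000011001111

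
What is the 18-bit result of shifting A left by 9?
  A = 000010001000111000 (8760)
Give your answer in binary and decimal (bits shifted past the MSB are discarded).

Shift left by 9: drop the top 9 bit(s), append 9 zero(s) on the right.
  000010001000111000  ->  discard [000010001], keep [000111000], append 000000000
= 000111000000000000

Answer: 000111000000000000 (28672)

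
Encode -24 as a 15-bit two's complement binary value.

1. Binary of +24:  000000000011000
2. Invert bits:     111111111100111
3. Add 1:           111111111101000

Answer: 111111111101000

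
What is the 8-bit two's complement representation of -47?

1. Binary of +47:  00101111
2. Invert bits:     11010000
3. Add 1:           11010001

Answer: 11010001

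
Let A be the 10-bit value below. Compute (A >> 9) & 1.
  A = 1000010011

Bit 9 is the 10th from the right.
  1000010011
  ^
That bit is 1.

Answer: 1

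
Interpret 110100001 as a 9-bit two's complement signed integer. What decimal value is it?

MSB is 1, so the value is negative. Find the magnitude:
1. Invert bits:  001011110
2. Add 1:        001011111  = 95
3. Apply sign:   -95

Answer: -95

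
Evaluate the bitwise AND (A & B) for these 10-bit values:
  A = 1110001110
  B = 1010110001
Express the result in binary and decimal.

Apply & to each column (1 only where both bits are 1):
  1110001110
& 1010110001
------------
  1010000000

Answer: 1010000000 (640)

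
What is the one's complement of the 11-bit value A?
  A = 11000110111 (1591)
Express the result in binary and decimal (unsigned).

Flip each bit (0->1, 1->0):
  11000110111
  00111001000

Answer: 00111001000 (456)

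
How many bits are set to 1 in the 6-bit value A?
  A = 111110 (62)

111110
1-bits at positions (from bit 0 = LSB): 1, 2, 3, 4, 5
Count = 5

Answer: 5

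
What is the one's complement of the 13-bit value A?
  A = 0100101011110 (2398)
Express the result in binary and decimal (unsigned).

Flip each bit (0->1, 1->0):
  0100101011110
  1011010100001

Answer: 1011010100001 (5793)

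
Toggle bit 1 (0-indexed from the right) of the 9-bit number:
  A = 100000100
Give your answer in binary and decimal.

Mask = 1 << 1 = 000000010
Bit 1 of A is 0; XOR with the mask flips it to 1.
  100000100
^ 000000010
-----------
  100000110

Answer: 100000110 (262)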